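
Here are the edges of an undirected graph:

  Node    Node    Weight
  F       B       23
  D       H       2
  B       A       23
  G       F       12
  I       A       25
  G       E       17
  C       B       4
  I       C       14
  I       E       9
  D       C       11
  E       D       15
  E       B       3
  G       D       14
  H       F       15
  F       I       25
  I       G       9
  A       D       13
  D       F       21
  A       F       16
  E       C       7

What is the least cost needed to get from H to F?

15

Compare a few routes:
H → D → F: 2+21 = 23
H → D → G → F: 2+14+12 = 28
H → F: 15 = 15
The minimum is 15 via H → F.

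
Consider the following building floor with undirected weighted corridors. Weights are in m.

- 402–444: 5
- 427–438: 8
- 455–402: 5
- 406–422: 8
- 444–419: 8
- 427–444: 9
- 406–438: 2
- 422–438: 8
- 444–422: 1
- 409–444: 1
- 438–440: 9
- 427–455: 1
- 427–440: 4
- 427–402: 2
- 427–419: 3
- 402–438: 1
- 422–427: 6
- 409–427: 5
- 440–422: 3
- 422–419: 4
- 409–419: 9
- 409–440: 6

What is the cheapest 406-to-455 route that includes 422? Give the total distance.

15 m

Shortest 406→422: 406–422 = 8
Shortest 422→455: 422–427–455 = 7
Total via 422: 8 + 7 = 15 m.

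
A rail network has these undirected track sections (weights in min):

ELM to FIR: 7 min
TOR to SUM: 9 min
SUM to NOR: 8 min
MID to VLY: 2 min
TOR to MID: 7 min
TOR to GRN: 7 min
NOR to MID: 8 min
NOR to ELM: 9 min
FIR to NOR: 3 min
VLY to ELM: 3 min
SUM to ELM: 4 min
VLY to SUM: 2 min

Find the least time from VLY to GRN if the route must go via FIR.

Best VLY to FIR: VLY → ELM → FIR costing 10
Best FIR to GRN: FIR → NOR → MID → TOR → GRN costing 25
Total via FIR: 10 + 25 = 35 min.

35 min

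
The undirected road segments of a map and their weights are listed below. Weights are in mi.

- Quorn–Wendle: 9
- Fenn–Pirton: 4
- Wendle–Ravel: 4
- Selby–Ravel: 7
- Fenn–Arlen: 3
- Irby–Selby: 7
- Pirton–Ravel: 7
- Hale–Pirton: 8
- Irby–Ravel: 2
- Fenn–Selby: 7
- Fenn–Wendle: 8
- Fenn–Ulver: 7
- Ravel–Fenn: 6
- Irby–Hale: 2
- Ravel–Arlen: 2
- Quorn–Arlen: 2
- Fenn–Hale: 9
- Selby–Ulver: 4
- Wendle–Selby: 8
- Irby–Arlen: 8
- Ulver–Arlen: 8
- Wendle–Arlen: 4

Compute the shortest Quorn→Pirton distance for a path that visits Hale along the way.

16 mi

Shortest Quorn→Hale: Quorn → Arlen → Ravel → Irby → Hale = 8
Shortest Hale→Pirton: Hale → Pirton = 8
Total via Hale: 8 + 8 = 16 mi.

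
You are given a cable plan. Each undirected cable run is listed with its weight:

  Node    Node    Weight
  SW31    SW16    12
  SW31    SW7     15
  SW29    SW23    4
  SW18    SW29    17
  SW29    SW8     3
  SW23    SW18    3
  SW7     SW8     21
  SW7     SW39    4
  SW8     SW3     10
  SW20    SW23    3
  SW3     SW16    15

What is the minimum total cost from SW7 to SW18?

Settle nodes by increasing distance from SW7:
SW7: 0
SW39: 4  (via SW7)
SW31: 15  (via SW7)
SW8: 21  (via SW7)
SW29: 24  (via SW8)
SW16: 27  (via SW31)
SW23: 28  (via SW29)
SW18: 31  (via SW23)
Shortest route: SW7–SW8–SW29–SW23–SW18 = 31.

31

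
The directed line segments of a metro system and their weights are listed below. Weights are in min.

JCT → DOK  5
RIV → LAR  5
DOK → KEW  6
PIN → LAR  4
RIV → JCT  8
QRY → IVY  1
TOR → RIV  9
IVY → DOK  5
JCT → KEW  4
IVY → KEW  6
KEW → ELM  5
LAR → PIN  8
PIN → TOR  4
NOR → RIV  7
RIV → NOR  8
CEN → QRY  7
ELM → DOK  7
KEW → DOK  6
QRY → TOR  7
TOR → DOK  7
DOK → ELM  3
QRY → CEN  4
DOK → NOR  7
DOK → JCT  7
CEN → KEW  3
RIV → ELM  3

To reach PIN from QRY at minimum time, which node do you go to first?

TOR

Candidate routes:
QRY–IVY–KEW–DOK–NOR–RIV–LAR–PIN: 1+6+6+7+7+5+8 = 40
QRY–IVY–DOK–NOR–RIV–LAR–PIN: 1+5+7+7+5+8 = 33
QRY–TOR–RIV–LAR–PIN: 7+9+5+8 = 29
QRY–CEN–KEW–DOK–NOR–RIV–LAR–PIN: 4+3+6+7+7+5+8 = 40
The minimum is 29 min via QRY–TOR–RIV–LAR–PIN.
So from QRY the first move is to TOR.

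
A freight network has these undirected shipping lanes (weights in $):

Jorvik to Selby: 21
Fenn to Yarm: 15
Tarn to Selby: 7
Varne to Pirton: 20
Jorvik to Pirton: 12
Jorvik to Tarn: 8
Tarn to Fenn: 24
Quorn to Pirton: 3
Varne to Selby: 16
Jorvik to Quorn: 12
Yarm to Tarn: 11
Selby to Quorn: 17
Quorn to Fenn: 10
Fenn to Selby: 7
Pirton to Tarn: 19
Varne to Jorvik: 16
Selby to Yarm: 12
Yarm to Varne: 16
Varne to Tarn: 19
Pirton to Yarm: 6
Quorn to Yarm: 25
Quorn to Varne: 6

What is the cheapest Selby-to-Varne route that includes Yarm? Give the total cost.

$27

Best Selby to Yarm: Selby–Yarm costing 12
Best Yarm to Varne: Yarm–Pirton–Quorn–Varne costing 15
Total via Yarm: 12 + 15 = $27.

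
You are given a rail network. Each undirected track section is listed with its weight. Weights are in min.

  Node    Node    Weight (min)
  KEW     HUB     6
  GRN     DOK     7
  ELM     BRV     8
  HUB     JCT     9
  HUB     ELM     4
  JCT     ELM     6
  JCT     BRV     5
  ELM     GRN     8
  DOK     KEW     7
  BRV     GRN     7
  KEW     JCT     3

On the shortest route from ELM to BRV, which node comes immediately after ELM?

BRV

Enumerating some paths:
ELM–BRV: 8 = 8
ELM–GRN–BRV: 8+7 = 15
ELM–HUB–JCT–BRV: 4+9+5 = 18
ELM–JCT–BRV: 6+5 = 11
Cheapest is ELM–BRV at 8 min.
So from ELM the first move is to BRV.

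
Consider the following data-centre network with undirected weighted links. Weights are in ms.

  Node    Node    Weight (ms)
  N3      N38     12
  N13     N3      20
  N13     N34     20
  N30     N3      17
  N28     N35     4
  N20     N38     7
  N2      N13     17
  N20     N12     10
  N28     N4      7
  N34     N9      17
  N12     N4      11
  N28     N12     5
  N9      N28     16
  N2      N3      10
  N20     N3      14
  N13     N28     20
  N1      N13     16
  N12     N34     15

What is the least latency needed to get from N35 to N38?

26 ms

Enumerating some paths:
N35 → N28 → N12 → N20 → N38: 4+5+10+7 = 26
N35 → N28 → N4 → N12 → N20 → N38: 4+7+11+10+7 = 39
The minimum is 26 ms via N35 → N28 → N12 → N20 → N38.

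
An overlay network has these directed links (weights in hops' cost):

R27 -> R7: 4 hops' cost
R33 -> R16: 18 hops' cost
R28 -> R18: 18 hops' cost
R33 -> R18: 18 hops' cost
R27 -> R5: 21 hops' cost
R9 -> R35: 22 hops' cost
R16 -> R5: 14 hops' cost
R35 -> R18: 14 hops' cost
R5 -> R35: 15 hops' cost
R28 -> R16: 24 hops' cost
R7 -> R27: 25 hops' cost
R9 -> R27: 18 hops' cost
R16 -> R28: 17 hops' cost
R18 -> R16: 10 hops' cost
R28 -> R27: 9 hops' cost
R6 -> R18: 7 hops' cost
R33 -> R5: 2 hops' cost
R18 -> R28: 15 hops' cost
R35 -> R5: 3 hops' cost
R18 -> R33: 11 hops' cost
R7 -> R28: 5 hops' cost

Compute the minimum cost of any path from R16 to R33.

46 hops' cost

Shortest distances from R16:
R16: 0
R5: 14  (via R16)
R28: 17  (via R16)
R27: 26  (via R28)
R35: 29  (via R5)
R7: 30  (via R27)
R18: 35  (via R28)
R33: 46  (via R18)
Shortest route: R16 → R28 → R18 → R33 = 46 hops' cost.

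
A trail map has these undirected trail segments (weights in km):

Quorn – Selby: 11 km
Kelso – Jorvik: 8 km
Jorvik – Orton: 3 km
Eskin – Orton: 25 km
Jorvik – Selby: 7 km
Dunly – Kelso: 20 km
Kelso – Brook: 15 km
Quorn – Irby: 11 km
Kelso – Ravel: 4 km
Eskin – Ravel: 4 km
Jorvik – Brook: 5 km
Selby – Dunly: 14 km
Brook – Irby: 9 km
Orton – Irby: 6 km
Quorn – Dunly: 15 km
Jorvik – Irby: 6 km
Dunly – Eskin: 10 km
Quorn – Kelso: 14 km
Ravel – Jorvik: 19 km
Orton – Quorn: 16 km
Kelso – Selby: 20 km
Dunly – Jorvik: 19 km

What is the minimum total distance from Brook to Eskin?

Running Dijkstra from Brook:
Brook: 0
Jorvik: 5  (via Brook)
Orton: 8  (via Jorvik)
Irby: 9  (via Brook)
Selby: 12  (via Jorvik)
Kelso: 13  (via Jorvik)
Ravel: 17  (via Kelso)
Quorn: 20  (via Irby)
Eskin: 21  (via Ravel)
Shortest route: Brook–Jorvik–Kelso–Ravel–Eskin = 21 km.

21 km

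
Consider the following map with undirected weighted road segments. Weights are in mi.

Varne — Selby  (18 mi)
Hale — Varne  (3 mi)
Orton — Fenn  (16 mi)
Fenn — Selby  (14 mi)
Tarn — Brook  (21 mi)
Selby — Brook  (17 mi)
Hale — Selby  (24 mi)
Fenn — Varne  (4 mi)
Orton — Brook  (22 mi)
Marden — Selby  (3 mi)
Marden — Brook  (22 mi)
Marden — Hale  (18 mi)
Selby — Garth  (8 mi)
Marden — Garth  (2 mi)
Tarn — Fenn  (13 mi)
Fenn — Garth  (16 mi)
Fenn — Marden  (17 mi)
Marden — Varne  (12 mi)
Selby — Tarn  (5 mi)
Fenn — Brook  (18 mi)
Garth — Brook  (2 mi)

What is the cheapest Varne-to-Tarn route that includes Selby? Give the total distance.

20 mi

Shortest Varne→Selby: Varne → Marden → Selby = 15
Shortest Selby→Tarn: Selby → Tarn = 5
Total via Selby: 15 + 5 = 20 mi.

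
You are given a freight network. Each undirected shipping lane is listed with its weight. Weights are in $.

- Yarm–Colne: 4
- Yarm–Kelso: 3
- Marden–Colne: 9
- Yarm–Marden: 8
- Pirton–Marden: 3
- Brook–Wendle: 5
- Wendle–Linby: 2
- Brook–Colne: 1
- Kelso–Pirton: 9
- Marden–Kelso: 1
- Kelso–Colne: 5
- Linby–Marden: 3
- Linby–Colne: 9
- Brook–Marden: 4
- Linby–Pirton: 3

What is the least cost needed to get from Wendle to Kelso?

$6

Compare a few routes:
Wendle - Linby - Marden - Kelso: 2+3+1 = 6
Wendle - Linby - Pirton - Marden - Kelso: 2+3+3+1 = 9
The minimum is $6 via Wendle - Linby - Marden - Kelso.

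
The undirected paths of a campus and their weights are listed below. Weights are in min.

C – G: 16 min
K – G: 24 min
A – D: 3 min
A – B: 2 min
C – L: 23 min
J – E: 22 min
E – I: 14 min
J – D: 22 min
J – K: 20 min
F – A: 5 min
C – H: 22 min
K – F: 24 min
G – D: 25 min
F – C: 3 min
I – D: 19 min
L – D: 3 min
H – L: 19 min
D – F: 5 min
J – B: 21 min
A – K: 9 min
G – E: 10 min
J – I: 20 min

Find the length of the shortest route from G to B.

Shortest distances from G:
G: 0
E: 10  (via G)
C: 16  (via G)
F: 19  (via C)
A: 24  (via F)
D: 24  (via F)
I: 24  (via E)
K: 24  (via G)
B: 26  (via A)
Shortest route: G–C–F–A–B = 26 min.

26 min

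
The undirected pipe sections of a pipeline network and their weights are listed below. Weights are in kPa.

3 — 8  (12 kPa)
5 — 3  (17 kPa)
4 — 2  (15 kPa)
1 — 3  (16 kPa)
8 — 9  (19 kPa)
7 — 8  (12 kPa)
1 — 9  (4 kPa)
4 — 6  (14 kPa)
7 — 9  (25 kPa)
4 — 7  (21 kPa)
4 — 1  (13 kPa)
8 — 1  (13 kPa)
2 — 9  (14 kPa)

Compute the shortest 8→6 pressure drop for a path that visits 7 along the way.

Best 8 to 7: 8–7 costing 12
Best 7 to 6: 7–4–6 costing 35
Total via 7: 12 + 35 = 47 kPa.

47 kPa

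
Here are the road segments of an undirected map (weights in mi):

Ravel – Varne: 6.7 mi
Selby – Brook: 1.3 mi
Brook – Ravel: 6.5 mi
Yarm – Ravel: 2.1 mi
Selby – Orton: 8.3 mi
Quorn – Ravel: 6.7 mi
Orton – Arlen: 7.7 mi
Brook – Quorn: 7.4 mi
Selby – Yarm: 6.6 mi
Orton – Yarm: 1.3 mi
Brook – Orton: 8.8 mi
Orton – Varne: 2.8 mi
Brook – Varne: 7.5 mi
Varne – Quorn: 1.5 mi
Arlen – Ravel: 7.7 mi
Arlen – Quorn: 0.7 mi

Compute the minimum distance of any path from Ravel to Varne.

6.2 mi

Shortest distances from Ravel:
Ravel: 0
Yarm: 2.1  (via Ravel)
Orton: 3.4  (via Yarm)
Varne: 6.2  (via Orton)
Shortest route: Ravel → Yarm → Orton → Varne = 6.2 mi.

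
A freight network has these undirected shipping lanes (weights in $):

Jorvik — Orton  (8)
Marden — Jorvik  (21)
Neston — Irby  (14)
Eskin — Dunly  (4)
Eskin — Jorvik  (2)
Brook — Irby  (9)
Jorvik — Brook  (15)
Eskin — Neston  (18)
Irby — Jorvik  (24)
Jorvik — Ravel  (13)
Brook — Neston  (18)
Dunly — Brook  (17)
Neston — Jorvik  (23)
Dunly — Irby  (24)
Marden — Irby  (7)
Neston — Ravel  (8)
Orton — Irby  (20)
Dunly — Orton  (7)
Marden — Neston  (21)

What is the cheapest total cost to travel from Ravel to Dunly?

Settle nodes by increasing distance from Ravel:
Ravel: 0
Neston: 8  (via Ravel)
Jorvik: 13  (via Ravel)
Eskin: 15  (via Jorvik)
Dunly: 19  (via Eskin)
Shortest route: Ravel → Jorvik → Eskin → Dunly = $19.

$19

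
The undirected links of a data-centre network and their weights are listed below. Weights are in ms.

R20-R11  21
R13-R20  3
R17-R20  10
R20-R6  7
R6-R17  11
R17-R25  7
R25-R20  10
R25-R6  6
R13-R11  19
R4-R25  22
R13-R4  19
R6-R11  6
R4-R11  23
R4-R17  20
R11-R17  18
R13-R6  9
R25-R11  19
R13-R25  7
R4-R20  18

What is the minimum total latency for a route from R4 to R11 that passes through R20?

Best R4 to R20: R4 → R20 costing 18
Shortest R20→R11: R20 → R6 → R11 = 13
Total via R20: 18 + 13 = 31 ms.

31 ms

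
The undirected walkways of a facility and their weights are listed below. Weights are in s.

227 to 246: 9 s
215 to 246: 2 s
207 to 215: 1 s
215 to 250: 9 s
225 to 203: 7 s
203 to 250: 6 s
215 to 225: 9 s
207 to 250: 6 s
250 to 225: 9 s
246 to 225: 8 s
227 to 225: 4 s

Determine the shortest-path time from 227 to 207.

Enumerating some paths:
227 → 225 → 246 → 215 → 207: 4+8+2+1 = 15
227 → 246 → 215 → 207: 9+2+1 = 12
227 → 225 → 215 → 207: 4+9+1 = 14
Cheapest is 227 → 246 → 215 → 207 at 12 s.

12 s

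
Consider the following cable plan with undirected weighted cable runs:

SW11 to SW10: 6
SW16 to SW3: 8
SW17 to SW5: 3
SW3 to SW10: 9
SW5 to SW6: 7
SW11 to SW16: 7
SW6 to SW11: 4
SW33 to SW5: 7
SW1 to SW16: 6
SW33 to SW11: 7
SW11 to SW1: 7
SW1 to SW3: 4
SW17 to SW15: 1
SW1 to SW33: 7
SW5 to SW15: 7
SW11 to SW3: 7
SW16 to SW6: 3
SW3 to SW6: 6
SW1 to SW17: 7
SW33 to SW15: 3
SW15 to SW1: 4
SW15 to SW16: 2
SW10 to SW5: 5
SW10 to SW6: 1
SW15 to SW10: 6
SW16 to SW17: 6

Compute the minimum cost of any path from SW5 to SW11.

Shortest distances from SW5:
SW5: 0
SW17: 3  (via SW5)
SW15: 4  (via SW17)
SW10: 5  (via SW5)
SW16: 6  (via SW15)
SW6: 6  (via SW10)
SW33: 7  (via SW5)
SW1: 8  (via SW15)
SW11: 10  (via SW6)
Shortest route: SW5–SW10–SW6–SW11 = 10.

10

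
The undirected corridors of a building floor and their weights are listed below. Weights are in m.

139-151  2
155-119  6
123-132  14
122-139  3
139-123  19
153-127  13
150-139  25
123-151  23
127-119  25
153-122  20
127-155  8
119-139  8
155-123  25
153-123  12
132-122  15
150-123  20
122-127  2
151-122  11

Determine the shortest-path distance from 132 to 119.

26 m

Compare a few routes:
132 - 122 - 151 - 139 - 119: 15+11+2+8 = 36
132 - 122 - 127 - 155 - 119: 15+2+8+6 = 31
132 - 122 - 139 - 119: 15+3+8 = 26
The minimum is 26 m via 132 - 122 - 139 - 119.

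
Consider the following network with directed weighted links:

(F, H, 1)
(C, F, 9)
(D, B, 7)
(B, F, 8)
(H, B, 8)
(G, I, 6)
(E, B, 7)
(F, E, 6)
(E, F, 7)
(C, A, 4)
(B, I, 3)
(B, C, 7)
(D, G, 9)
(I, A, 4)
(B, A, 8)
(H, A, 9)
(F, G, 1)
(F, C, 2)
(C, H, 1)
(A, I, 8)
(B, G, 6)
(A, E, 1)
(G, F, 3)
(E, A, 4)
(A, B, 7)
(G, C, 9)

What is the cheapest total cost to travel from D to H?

Shortest distances from D:
D: 0
B: 7  (via D)
G: 9  (via D)
I: 10  (via B)
F: 12  (via G)
H: 13  (via F)
Shortest route: D → G → F → H = 13.

13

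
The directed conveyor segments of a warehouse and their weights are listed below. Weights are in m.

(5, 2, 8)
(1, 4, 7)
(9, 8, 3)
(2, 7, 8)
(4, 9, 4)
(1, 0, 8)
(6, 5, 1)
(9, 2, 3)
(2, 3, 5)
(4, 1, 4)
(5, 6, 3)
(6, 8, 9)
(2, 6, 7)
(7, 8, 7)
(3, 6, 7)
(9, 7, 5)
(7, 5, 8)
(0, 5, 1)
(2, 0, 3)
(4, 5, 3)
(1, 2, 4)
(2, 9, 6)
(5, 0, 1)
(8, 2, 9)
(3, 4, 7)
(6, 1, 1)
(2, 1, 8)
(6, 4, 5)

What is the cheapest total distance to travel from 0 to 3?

Settle nodes by increasing distance from 0:
0: 0
5: 1  (via 0)
6: 4  (via 5)
1: 5  (via 6)
2: 9  (via 5)
4: 9  (via 6)
8: 13  (via 6)
9: 13  (via 4)
3: 14  (via 2)
Shortest route: 0 → 5 → 2 → 3 = 14 m.

14 m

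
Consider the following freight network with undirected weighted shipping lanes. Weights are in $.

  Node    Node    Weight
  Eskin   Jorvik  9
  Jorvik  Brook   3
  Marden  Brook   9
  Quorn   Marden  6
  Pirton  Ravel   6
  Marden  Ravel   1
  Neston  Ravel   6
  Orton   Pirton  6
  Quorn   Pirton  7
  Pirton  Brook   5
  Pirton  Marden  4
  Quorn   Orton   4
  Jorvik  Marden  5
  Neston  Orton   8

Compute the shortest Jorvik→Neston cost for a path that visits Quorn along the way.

Best Jorvik to Quorn: Jorvik → Marden → Quorn costing 11
Shortest Quorn→Neston: Quorn → Orton → Neston = 12
Total via Quorn: 11 + 12 = $23.

$23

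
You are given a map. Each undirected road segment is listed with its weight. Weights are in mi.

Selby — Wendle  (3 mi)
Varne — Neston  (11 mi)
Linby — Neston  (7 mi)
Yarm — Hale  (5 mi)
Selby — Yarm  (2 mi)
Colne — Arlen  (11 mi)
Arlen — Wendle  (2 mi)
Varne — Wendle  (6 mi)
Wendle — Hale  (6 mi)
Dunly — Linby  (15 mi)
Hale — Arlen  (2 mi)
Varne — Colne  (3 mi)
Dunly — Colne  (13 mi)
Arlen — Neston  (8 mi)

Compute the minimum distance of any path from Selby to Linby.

Shortest distances from Selby:
Selby: 0
Yarm: 2  (via Selby)
Wendle: 3  (via Selby)
Arlen: 5  (via Wendle)
Hale: 7  (via Yarm)
Varne: 9  (via Wendle)
Colne: 12  (via Varne)
Neston: 13  (via Arlen)
Linby: 20  (via Neston)
Shortest route: Selby–Wendle–Arlen–Neston–Linby = 20 mi.

20 mi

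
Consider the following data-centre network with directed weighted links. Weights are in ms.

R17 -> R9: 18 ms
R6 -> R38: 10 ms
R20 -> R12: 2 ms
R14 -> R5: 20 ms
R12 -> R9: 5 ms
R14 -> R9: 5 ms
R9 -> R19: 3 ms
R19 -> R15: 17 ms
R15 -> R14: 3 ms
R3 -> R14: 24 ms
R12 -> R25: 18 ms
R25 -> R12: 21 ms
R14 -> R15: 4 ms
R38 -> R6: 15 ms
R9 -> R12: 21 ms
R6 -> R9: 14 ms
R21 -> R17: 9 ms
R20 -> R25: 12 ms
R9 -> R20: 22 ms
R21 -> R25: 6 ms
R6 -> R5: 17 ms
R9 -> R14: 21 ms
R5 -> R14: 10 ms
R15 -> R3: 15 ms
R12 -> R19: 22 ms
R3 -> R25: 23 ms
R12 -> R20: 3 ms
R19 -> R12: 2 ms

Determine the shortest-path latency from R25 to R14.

Candidate routes:
R25 → R12 → R19 → R15 → R14: 21+22+17+3 = 63
R25 → R12 → R9 → R14: 21+5+21 = 47
R25 → R12 → R9 → R19 → R15 → R3 → R14: 21+5+3+17+15+24 = 85
R25 → R12 → R9 → R19 → R15 → R14: 21+5+3+17+3 = 49
The minimum is 47 ms via R25 → R12 → R9 → R14.

47 ms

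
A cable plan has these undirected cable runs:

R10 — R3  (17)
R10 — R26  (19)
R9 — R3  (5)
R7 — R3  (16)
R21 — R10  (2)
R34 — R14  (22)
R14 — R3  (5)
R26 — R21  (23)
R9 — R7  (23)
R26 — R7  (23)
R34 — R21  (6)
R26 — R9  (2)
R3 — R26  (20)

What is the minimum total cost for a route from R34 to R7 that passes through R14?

43

Shortest R34→R14: R34 → R14 = 22
Best R14 to R7: R14 → R3 → R7 costing 21
Total via R14: 22 + 21 = 43.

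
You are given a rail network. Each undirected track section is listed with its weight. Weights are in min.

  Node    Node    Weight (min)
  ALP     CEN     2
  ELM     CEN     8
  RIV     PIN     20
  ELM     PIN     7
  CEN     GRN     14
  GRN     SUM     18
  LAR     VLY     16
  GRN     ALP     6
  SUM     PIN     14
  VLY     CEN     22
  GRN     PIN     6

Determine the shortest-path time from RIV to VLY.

Compare a few routes:
RIV → PIN → GRN → CEN → VLY: 20+6+14+22 = 62
RIV → PIN → SUM → GRN → ALP → CEN → VLY: 20+14+18+6+2+22 = 82
RIV → PIN → GRN → ALP → CEN → VLY: 20+6+6+2+22 = 56
RIV → PIN → ELM → CEN → VLY: 20+7+8+22 = 57
Cheapest is RIV → PIN → GRN → ALP → CEN → VLY at 56 min.

56 min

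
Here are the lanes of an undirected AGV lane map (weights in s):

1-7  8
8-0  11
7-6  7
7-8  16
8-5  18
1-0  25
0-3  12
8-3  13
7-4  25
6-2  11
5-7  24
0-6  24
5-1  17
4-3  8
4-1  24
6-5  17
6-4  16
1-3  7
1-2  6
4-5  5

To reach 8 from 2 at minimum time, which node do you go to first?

Compare a few routes:
2 → 1 → 7 → 8: 6+8+16 = 30
2 → 1 → 3 → 8: 6+7+13 = 26
The minimum is 26 s via 2 → 1 → 3 → 8.
So from 2 the first move is to 1.

1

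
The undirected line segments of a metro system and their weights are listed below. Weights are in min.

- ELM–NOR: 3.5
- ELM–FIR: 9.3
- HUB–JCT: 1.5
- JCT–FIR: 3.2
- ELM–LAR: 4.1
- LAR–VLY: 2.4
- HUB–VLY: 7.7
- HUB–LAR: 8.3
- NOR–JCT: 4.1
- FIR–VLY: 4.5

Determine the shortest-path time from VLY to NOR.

Candidate routes:
VLY–HUB–JCT–NOR: 7.7+1.5+4.1 = 13.3
VLY–FIR–JCT–NOR: 4.5+3.2+4.1 = 11.8
VLY–LAR–ELM–NOR: 2.4+4.1+3.5 = 10
Cheapest is VLY–LAR–ELM–NOR at 10 min.

10 min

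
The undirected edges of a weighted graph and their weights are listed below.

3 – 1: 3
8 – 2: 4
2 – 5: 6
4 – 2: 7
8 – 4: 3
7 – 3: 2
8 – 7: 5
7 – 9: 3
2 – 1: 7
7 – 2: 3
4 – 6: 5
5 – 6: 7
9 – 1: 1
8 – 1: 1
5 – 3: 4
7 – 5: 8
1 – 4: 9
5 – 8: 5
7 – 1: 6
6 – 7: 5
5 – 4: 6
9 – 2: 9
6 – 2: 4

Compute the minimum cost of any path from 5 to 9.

Enumerating some paths:
5 → 8 → 1 → 9: 5+1+1 = 7
5 → 3 → 7 → 9: 4+2+3 = 9
5 → 7 → 9: 8+3 = 11
5 → 3 → 1 → 9: 4+3+1 = 8
Cheapest is 5 → 8 → 1 → 9 at 7.

7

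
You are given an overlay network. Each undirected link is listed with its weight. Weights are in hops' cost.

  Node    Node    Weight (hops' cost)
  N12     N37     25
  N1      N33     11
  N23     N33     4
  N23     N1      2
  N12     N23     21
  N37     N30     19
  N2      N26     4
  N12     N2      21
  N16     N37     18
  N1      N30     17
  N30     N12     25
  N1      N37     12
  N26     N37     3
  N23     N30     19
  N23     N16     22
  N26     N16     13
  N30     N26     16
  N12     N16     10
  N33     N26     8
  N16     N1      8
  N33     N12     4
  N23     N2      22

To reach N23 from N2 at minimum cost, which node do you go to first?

N26

Compare a few routes:
N2 - N26 - N37 - N1 - N23: 4+3+12+2 = 21
N2 - N26 - N33 - N23: 4+8+4 = 16
Cheapest is N2 - N26 - N33 - N23 at 16 hops' cost.
So from N2 the first move is to N26.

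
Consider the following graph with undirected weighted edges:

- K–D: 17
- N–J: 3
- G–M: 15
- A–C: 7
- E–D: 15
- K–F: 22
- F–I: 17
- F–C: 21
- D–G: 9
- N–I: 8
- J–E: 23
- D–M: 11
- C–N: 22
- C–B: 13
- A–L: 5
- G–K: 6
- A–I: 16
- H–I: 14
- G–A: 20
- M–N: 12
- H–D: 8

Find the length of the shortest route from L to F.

33

Candidate routes:
L → A → C → N → I → F: 5+7+22+8+17 = 59
L → A → C → F: 5+7+21 = 33
L → A → G → K → F: 5+20+6+22 = 53
L → A → I → F: 5+16+17 = 38
The minimum is 33 via L → A → C → F.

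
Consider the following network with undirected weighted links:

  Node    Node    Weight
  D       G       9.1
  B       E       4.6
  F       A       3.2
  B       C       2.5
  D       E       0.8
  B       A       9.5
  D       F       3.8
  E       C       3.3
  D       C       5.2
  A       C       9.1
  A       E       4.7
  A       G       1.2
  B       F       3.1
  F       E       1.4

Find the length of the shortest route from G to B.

7.5

Compare a few routes:
G → A → E → F → B: 1.2+4.7+1.4+3.1 = 10.4
G → A → F → B: 1.2+3.2+3.1 = 7.5
G → A → F → E → B: 1.2+3.2+1.4+4.6 = 10.4
Cheapest is G → A → F → B at 7.5.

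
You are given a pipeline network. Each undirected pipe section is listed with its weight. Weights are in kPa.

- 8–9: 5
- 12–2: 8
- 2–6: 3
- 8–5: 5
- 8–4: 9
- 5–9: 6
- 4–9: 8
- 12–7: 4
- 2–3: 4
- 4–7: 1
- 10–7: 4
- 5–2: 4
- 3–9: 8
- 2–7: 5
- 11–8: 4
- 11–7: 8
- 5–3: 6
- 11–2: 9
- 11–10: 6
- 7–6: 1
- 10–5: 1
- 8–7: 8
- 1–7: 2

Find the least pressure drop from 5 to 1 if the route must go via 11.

Shortest 5→11: 5 → 10 → 11 = 7
Shortest 11→1: 11 → 7 → 1 = 10
Total via 11: 7 + 10 = 17 kPa.

17 kPa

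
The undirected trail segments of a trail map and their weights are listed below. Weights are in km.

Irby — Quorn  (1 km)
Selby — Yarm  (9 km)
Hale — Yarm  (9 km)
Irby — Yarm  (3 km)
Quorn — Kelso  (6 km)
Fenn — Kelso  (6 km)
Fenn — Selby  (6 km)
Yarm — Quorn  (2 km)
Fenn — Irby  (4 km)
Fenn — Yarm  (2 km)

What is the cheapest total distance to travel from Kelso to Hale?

17 km

Running Dijkstra from Kelso:
Kelso: 0
Fenn: 6  (via Kelso)
Quorn: 6  (via Kelso)
Irby: 7  (via Quorn)
Yarm: 8  (via Fenn)
Selby: 12  (via Fenn)
Hale: 17  (via Yarm)
Shortest route: Kelso–Fenn–Yarm–Hale = 17 km.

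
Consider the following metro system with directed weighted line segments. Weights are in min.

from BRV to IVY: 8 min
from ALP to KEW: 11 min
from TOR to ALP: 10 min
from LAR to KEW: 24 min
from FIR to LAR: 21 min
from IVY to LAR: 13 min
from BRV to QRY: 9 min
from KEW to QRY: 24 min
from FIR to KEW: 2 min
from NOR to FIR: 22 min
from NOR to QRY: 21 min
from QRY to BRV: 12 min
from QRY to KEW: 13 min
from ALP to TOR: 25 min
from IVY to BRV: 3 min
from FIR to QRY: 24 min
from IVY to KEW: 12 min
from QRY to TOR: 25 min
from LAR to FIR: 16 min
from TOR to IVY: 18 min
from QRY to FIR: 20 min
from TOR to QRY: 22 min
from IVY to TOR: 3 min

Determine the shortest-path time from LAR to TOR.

Compare a few routes:
LAR - FIR - QRY - TOR: 16+24+25 = 65
LAR - FIR - QRY - BRV - IVY - TOR: 16+24+12+8+3 = 63
LAR - FIR - KEW - QRY - BRV - IVY - TOR: 16+2+24+12+8+3 = 65
The minimum is 63 min via LAR - FIR - QRY - BRV - IVY - TOR.

63 min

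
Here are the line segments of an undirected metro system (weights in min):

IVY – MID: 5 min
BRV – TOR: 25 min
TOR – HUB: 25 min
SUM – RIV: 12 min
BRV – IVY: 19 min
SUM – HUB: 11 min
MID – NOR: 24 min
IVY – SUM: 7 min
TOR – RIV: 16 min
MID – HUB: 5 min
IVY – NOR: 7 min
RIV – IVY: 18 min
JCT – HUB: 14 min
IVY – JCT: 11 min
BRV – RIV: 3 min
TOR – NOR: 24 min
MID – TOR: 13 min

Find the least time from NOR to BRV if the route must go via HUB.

43 min

Best NOR to HUB: NOR–IVY–MID–HUB costing 17
Shortest HUB→BRV: HUB–SUM–RIV–BRV = 26
Total via HUB: 17 + 26 = 43 min.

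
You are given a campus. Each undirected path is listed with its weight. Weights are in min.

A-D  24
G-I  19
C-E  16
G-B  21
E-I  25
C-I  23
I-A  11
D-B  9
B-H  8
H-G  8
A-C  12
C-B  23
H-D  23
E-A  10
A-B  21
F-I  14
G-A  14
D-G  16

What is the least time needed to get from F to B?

Settle nodes by increasing distance from F:
F: 0
I: 14  (via F)
A: 25  (via I)
G: 33  (via I)
E: 35  (via A)
C: 37  (via I)
H: 41  (via G)
B: 46  (via A)
Shortest route: F–I–A–B = 46 min.

46 min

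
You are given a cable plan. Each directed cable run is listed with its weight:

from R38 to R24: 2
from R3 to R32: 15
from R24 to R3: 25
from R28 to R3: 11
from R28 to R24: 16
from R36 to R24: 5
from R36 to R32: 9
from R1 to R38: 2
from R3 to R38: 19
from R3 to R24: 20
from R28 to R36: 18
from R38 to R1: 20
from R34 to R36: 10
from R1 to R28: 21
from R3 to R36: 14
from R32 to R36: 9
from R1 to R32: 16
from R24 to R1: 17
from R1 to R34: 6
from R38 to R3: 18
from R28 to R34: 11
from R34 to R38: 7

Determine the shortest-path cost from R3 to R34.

Compare a few routes:
R3 → R24 → R1 → R34: 20+17+6 = 43
R3 → R36 → R24 → R1 → R34: 14+5+17+6 = 42
The minimum is 42 via R3 → R36 → R24 → R1 → R34.

42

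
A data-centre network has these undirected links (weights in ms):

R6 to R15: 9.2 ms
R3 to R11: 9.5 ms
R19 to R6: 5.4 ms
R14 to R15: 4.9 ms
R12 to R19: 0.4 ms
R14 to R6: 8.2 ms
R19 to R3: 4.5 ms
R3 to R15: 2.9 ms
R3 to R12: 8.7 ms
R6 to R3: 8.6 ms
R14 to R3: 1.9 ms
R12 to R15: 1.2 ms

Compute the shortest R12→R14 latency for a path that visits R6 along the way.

Shortest R12→R6: R12 → R19 → R6 = 5.8
Shortest R6→R14: R6 → R14 = 8.2
Total via R6: 5.8 + 8.2 = 14 ms.

14 ms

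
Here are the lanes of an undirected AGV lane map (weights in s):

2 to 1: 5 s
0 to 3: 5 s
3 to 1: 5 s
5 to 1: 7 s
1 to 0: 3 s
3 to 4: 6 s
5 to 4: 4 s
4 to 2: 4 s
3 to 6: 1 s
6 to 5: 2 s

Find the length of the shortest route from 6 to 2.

Compare a few routes:
6 → 3 → 1 → 2: 1+5+5 = 11
6 → 5 → 4 → 2: 2+4+4 = 10
6 → 3 → 0 → 1 → 2: 1+5+3+5 = 14
6 → 3 → 4 → 2: 1+6+4 = 11
The minimum is 10 s via 6 → 5 → 4 → 2.

10 s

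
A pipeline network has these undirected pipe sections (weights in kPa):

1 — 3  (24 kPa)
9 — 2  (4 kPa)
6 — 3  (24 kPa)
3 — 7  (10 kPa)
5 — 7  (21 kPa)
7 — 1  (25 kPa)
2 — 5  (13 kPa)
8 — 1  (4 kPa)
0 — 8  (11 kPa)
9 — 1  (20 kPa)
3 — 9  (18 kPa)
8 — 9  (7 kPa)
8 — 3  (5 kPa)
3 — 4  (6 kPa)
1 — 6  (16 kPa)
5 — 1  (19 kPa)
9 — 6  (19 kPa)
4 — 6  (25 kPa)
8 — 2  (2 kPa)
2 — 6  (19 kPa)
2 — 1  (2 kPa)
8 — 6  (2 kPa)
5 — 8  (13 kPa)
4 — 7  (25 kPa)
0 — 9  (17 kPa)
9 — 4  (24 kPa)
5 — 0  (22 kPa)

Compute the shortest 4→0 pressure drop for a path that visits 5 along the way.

Best 4 to 5: 4 → 3 → 8 → 5 costing 24
Best 5 to 0: 5 → 0 costing 22
Total via 5: 24 + 22 = 46 kPa.

46 kPa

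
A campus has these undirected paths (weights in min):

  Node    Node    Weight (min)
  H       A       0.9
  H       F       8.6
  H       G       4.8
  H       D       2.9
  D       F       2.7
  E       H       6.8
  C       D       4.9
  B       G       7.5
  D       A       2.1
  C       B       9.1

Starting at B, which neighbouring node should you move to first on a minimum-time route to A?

G

Candidate routes:
B - G - H - D - A: 7.5+4.8+2.9+2.1 = 17.3
B - G - H - A: 7.5+4.8+0.9 = 13.2
B - C - D - A: 9.1+4.9+2.1 = 16.1
Cheapest is B - G - H - A at 13.2 min.
So from B the first move is to G.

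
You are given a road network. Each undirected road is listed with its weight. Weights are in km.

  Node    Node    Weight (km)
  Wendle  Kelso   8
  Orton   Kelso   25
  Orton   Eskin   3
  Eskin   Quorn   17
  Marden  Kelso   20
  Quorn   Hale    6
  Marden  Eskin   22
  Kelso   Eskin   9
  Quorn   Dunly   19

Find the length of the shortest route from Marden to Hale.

45 km

Shortest distances from Marden:
Marden: 0
Kelso: 20  (via Marden)
Eskin: 22  (via Marden)
Orton: 25  (via Eskin)
Wendle: 28  (via Kelso)
Quorn: 39  (via Eskin)
Hale: 45  (via Quorn)
Shortest route: Marden–Eskin–Quorn–Hale = 45 km.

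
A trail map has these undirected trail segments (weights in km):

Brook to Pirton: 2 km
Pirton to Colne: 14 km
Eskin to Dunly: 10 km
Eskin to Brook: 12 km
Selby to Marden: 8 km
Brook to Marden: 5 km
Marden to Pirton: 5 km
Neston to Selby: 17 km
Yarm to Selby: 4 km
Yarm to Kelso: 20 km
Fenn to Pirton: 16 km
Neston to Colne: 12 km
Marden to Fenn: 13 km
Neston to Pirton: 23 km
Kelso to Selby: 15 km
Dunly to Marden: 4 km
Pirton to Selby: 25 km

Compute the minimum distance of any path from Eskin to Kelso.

37 km

Enumerating some paths:
Eskin - Dunly - Marden - Selby - Kelso: 10+4+8+15 = 37
Eskin - Brook - Pirton - Marden - Selby - Kelso: 12+2+5+8+15 = 42
Eskin - Brook - Marden - Selby - Kelso: 12+5+8+15 = 40
The minimum is 37 km via Eskin - Dunly - Marden - Selby - Kelso.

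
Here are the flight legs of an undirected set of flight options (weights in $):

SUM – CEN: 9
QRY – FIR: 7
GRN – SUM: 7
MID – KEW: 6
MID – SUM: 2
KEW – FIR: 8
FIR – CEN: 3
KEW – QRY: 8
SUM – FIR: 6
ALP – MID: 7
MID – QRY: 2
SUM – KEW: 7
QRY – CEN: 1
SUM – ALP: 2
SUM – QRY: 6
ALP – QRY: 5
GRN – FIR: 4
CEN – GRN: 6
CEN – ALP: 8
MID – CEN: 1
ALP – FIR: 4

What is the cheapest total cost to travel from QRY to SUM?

Candidate routes:
QRY–SUM: 6 = 6
QRY–MID–SUM: 2+2 = 4
QRY–ALP–SUM: 5+2 = 7
QRY–CEN–FIR–SUM: 1+3+6 = 10
The minimum is $4 via QRY–MID–SUM.

$4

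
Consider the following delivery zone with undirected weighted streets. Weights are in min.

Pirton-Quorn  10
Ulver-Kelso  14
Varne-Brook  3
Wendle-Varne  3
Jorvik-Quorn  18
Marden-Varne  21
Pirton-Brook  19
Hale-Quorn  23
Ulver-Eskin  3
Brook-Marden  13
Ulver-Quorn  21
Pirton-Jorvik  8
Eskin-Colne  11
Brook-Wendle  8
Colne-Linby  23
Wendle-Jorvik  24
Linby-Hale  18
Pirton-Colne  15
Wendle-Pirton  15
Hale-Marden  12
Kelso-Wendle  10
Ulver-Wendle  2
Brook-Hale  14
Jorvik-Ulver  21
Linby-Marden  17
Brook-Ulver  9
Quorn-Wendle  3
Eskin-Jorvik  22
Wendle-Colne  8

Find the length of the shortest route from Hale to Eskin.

Compare a few routes:
Hale → Brook → Ulver → Eskin: 14+9+3 = 26
Hale → Brook → Varne → Wendle → Ulver → Eskin: 14+3+3+2+3 = 25
Hale → Brook → Wendle → Ulver → Eskin: 14+8+2+3 = 27
The minimum is 25 min via Hale → Brook → Varne → Wendle → Ulver → Eskin.

25 min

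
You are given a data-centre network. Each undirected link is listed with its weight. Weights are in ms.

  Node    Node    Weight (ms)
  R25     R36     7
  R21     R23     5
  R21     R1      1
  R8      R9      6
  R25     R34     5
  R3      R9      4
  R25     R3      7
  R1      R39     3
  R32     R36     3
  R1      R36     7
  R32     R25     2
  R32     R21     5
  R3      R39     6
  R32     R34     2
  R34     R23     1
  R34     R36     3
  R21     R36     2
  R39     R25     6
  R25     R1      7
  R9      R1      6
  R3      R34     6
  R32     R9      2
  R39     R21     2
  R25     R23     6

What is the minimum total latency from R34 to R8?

10 ms

Enumerating some paths:
R34–R36–R32–R9–R8: 3+3+2+6 = 14
R34–R25–R32–R9–R8: 5+2+2+6 = 15
R34–R32–R9–R8: 2+2+6 = 10
Cheapest is R34–R32–R9–R8 at 10 ms.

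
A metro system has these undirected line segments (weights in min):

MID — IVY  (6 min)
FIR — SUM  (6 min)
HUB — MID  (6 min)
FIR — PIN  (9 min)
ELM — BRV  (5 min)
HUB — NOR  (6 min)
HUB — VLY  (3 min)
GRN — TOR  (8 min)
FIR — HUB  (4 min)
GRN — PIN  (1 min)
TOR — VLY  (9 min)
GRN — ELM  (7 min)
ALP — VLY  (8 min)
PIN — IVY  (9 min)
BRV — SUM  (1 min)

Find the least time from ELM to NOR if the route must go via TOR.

Best ELM to TOR: ELM → GRN → TOR costing 15
Shortest TOR→NOR: TOR → VLY → HUB → NOR = 18
Total via TOR: 15 + 18 = 33 min.

33 min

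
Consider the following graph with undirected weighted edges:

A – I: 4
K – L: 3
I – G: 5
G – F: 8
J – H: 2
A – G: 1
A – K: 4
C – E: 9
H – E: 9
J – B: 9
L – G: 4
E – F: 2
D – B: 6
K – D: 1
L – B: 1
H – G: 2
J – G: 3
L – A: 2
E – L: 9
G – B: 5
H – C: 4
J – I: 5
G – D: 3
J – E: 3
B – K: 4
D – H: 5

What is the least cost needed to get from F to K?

12

Settle nodes by increasing distance from F:
F: 0
E: 2  (via F)
J: 5  (via E)
H: 7  (via J)
G: 8  (via F)
A: 9  (via G)
I: 10  (via J)
C: 11  (via E)
D: 11  (via G)
L: 11  (via E)
B: 12  (via L)
K: 12  (via D)
Shortest route: F → G → D → K = 12.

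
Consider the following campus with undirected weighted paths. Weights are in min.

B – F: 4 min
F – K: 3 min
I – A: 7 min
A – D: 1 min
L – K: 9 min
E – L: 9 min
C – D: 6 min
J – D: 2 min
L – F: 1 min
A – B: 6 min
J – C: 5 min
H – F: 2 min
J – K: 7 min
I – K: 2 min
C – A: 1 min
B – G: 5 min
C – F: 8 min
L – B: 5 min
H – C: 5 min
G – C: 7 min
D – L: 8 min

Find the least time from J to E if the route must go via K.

Best J to K: J–K costing 7
Best K to E: K–F–L–E costing 13
Total via K: 7 + 13 = 20 min.

20 min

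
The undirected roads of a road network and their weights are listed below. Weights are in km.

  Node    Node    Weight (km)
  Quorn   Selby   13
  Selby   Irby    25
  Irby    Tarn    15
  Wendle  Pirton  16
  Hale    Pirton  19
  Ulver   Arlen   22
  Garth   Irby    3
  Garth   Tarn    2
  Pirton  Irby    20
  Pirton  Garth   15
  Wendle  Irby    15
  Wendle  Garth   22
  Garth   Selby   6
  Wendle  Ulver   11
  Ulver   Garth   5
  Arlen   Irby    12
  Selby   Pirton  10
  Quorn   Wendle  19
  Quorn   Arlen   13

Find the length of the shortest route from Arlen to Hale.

Running Dijkstra from Arlen:
Arlen: 0
Irby: 12  (via Arlen)
Quorn: 13  (via Arlen)
Garth: 15  (via Irby)
Tarn: 17  (via Garth)
Ulver: 20  (via Garth)
Selby: 21  (via Garth)
Wendle: 27  (via Irby)
Pirton: 30  (via Garth)
Hale: 49  (via Pirton)
Shortest route: Arlen → Irby → Garth → Pirton → Hale = 49 km.

49 km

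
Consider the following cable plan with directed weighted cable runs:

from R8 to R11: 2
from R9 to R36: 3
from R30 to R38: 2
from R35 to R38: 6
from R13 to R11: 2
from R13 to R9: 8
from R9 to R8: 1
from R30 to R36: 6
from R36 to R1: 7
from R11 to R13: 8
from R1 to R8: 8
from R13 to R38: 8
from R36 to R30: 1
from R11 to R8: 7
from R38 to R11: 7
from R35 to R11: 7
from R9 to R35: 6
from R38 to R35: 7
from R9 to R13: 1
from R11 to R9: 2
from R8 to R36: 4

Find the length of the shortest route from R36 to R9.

12

Enumerating some paths:
R36 → R1 → R8 → R11 → R9: 7+8+2+2 = 19
R36 → R30 → R38 → R11 → R9: 1+2+7+2 = 12
Cheapest is R36 → R30 → R38 → R11 → R9 at 12.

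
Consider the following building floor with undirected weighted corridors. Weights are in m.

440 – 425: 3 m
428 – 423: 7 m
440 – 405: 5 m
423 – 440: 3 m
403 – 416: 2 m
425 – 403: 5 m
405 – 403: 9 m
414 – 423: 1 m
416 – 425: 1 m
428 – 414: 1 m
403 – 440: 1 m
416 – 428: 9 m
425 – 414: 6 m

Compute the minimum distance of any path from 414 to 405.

Shortest distances from 414:
414: 0
423: 1  (via 414)
428: 1  (via 414)
440: 4  (via 423)
403: 5  (via 440)
425: 6  (via 414)
416: 7  (via 403)
405: 9  (via 440)
Shortest route: 414 → 423 → 440 → 405 = 9 m.

9 m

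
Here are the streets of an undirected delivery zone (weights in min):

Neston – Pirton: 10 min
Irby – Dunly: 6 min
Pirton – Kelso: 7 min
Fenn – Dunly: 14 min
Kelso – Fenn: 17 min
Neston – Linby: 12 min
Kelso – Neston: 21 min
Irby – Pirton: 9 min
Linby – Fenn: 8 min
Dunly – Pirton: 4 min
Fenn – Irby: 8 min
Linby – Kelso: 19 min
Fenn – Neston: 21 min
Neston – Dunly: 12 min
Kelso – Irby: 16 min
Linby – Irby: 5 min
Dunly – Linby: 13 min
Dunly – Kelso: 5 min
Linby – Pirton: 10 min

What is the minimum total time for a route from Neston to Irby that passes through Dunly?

Shortest Neston→Dunly: Neston → Dunly = 12
Best Dunly to Irby: Dunly → Irby costing 6
Total via Dunly: 12 + 6 = 18 min.

18 min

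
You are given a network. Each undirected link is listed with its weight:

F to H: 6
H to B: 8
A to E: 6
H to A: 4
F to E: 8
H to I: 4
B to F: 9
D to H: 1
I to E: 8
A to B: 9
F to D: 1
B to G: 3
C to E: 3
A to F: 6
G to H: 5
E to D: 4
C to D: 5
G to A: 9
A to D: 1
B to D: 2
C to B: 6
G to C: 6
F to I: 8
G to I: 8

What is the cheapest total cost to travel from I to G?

8

Settle nodes by increasing distance from I:
I: 0
H: 4  (via I)
D: 5  (via H)
A: 6  (via D)
F: 6  (via D)
B: 7  (via D)
E: 8  (via I)
G: 8  (via I)
Shortest route: I–G = 8.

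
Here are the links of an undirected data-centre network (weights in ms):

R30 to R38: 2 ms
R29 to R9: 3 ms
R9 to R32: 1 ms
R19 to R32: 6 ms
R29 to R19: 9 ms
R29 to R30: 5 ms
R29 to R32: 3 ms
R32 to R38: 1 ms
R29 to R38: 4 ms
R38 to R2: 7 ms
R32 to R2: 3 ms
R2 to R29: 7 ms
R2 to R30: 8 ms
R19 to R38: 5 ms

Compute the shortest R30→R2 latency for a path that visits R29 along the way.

11 ms

Best R30 to R29: R30–R29 costing 5
Best R29 to R2: R29–R32–R2 costing 6
Total via R29: 5 + 6 = 11 ms.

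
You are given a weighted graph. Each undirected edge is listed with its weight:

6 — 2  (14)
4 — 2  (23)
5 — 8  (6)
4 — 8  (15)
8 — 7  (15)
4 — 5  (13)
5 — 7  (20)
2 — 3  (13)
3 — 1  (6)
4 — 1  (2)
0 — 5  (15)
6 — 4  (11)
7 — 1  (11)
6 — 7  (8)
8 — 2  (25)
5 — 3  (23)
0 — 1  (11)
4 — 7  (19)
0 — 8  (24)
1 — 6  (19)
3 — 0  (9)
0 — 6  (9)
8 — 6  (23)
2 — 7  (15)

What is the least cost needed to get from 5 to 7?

Shortest distances from 5:
5: 0
8: 6  (via 5)
4: 13  (via 5)
0: 15  (via 5)
1: 15  (via 4)
7: 20  (via 5)
Shortest route: 5–7 = 20.

20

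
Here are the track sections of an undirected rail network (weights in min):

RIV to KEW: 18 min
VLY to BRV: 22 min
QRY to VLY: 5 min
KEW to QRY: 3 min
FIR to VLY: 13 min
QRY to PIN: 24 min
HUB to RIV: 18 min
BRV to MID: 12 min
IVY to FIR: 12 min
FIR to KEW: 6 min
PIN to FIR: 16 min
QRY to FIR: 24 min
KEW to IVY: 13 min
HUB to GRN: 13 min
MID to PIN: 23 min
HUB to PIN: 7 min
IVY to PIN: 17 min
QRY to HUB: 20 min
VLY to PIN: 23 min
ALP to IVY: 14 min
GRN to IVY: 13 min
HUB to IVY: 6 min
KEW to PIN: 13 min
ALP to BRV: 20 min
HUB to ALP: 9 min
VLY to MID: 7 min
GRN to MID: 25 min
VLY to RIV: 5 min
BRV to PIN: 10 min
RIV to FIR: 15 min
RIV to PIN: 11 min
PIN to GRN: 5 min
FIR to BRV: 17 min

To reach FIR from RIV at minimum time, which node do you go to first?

FIR

Compare a few routes:
RIV - FIR: 15 = 15
RIV - VLY - FIR: 5+13 = 18
The minimum is 15 min via RIV - FIR.
So from RIV the first move is to FIR.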